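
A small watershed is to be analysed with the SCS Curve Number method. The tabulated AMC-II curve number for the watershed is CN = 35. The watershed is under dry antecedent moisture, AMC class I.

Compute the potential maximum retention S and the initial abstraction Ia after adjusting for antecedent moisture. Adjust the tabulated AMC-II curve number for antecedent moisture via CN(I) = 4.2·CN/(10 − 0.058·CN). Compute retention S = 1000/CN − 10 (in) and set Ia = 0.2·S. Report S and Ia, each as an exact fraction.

Dry (AMC I): CN(I) = 4.2·35/(10 − 0.058·35) = 147/(797/100) = 14700/797 ≈ 18.444
S = 1000/(14700/797) − 10 = 6500/147 in ≈ 44.218 in
Ia = 0.2·(6500/147) = 1300/147 in ≈ 8.844 in

S = 6500/147 in ≈ 44.218 in; Ia = 1300/147 in ≈ 8.844 in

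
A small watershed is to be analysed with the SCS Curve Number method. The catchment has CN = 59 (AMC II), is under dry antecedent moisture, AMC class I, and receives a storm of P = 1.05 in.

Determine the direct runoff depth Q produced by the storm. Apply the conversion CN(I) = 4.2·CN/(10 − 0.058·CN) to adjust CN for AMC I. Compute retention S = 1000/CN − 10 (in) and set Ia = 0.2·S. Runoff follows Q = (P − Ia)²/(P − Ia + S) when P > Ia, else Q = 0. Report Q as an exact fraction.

Q = 0 in ≈ 0.000 in

CN(I) from CN(II)=59: (4.2·59)/(10 − 0.058·59) = 123900/3289 ≈ 37.671
S = 1000/(123900/3289) − 10 = 20500/1239 in ≈ 16.546 in
Ia = 0.2·(20500/1239) = 4100/1239 in ≈ 3.309 in
P = 1.050 ≤ Ia = 3.309 in: entire storm abstracted, Q = 0.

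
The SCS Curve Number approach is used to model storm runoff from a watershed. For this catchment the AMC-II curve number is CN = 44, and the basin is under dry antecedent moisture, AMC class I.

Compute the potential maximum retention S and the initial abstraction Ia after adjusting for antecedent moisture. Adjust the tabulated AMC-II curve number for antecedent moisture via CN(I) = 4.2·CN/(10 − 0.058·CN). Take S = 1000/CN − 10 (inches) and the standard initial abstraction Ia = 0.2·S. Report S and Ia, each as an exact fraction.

S = 1000/33 in ≈ 30.303 in; Ia = 200/33 in ≈ 6.061 in

Dry (AMC I): CN(I) = 4.2·44/(10 − 0.058·44) = (924/5)/(931/125) = 3300/133 ≈ 24.812
Retention S: 1000/CN − 10 with CN=24.812 → S = 1000/33 ≈ 30.303 in
Initial abstraction Ia = S/5 = (1000/33)/5 = 200/33 ≈ 6.061 in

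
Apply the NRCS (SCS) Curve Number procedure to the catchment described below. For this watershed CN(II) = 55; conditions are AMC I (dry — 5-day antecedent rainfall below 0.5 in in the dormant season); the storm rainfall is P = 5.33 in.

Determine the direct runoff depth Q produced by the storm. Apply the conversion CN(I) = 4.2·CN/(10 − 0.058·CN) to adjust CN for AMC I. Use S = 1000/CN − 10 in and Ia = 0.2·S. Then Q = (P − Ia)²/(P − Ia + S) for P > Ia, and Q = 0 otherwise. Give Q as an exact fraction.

Q = 121903681/1240015700 in ≈ 0.098 in

Adjust CN=55 to AMC I: 4.2·55/(10 − 0.058·55) → 231 ÷ (681/100) = 7700/227 ≈ 33.921
S = 1000/(7700/227) − 10 = 1500/77 in ≈ 19.481 in
Ia = 0.2·(1500/77) = 300/77 in ≈ 3.896 in
Excess rainfall: 5.330 − 3.896 = 1.434 in; P > Ia so Q > 0
Q = (11041/7700)²/((11041/7700) + 1500/77) = (121903681/59290000)/(161041/7700) = 121903681/1240015700 in ≈ 0.098 in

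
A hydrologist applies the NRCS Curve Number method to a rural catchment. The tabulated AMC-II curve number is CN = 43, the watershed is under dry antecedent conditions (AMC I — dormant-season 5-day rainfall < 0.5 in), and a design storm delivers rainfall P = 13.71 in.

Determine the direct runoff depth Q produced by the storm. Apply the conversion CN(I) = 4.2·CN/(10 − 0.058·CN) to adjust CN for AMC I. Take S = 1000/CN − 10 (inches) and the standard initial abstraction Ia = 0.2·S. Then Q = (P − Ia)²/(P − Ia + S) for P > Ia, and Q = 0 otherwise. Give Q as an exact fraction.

Q = 49582374241/35297397100 in ≈ 1.405 in

CN(I) from CN(II)=43: (4.2·43)/(10 − 0.058·43) = 30100/1251 ≈ 24.061
Max retention: S = 1000/(30100/1251) − 10 = 9500/301 in (≈ 31.561 in)
Ia = 0.2·(9500/301) = 1900/301 in ≈ 6.312 in
Since P=13.710 > Ia=6.312: effective rainfall P−Ia = 222671/30100 in
Q: (222671/30100)² ÷ (1172671/30100) = 49582374241/35297397100 in (≈ 1.405 in)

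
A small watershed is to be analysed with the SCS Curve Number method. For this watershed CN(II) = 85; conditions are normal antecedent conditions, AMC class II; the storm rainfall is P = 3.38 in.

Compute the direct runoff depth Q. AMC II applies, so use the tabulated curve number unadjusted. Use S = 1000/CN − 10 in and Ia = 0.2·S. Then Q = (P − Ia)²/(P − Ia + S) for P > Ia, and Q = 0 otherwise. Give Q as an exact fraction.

Q = 6620329/3462050 in ≈ 1.912 in

AMC II — tabulated CN = 85 applies directly.
Max retention: S = 1000/85 − 10 = 30/17 in (≈ 1.765 in)
Ia = 0.2·(30/17) = 6/17 in ≈ 0.353 in
P − Ia = 3.380 − 0.353 = 2573/850 ≈ 3.027 in (> 0, runoff occurs)
Q: (2573/850)² ÷ (4073/850) = 6620329/3462050 in (≈ 1.912 in)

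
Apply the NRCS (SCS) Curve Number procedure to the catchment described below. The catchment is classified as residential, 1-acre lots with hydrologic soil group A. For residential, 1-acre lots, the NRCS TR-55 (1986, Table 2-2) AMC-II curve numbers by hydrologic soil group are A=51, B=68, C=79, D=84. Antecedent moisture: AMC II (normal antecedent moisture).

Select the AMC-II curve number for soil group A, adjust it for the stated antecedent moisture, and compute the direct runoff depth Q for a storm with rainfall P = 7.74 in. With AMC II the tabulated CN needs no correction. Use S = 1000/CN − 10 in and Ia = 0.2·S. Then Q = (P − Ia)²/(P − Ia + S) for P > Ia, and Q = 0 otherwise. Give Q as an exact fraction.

NRCS table: residential, 1-acre lots, soil group A → CN(II) = 51
AMC II — tabulated CN = 51 applies directly.
S = 1000/51 − 10 = 490/51 in ≈ 9.608 in
Ia = 0.2S: 0.2·9.608 = 1.922 in (exactly 98/51)
Since P=7.740 > Ia=1.922: effective rainfall P−Ia = 14837/2550 in
Q: (14837/2550)² ÷ (39337/2550) = 220136569/100309350 in (≈ 2.195 in)

Q = 220136569/100309350 in ≈ 2.195 in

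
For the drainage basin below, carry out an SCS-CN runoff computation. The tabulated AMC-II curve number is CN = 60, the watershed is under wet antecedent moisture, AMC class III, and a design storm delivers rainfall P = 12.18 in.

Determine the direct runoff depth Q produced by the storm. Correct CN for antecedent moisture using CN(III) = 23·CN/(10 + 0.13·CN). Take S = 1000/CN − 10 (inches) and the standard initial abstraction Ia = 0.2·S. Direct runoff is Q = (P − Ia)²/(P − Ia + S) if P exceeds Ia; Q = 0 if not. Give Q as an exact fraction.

Wet (AMC III): CN(III) = 23·60/(10 + 0.13·60) = 1380/(89/5) = 6900/89 ≈ 77.528
S = 1000/(6900/89) − 10 = 200/69 in ≈ 2.899 in
Ia = 0.2S: 0.2·2.899 = 0.580 in (exactly 40/69)
Excess rainfall: 12.180 − 0.580 = 11.600 in; P > Ia so Q > 0
Runoff Q = (P−Ia)²/(P−Ia+S) = (11.600)²/(11.600+2.899) = 1601680441/172572450 ≈ 9.281 in

Q = 1601680441/172572450 in ≈ 9.281 in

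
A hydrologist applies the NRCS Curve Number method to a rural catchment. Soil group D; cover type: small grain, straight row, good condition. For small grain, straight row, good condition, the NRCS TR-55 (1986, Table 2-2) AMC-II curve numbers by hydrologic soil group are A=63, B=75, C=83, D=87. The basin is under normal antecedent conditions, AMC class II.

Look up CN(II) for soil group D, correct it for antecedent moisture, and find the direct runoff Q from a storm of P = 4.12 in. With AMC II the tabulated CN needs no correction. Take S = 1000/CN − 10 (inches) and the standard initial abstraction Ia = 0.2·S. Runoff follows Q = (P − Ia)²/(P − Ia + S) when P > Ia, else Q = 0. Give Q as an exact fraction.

Q = 69072721/25145175 in ≈ 2.747 in

NRCS table: small grain, straight row, good condition, soil group D → CN(II) = 87
Average conditions: CN = 87 (no AMC adjustment).
Max retention: S = 1000/87 − 10 = 130/87 in (≈ 1.494 in)
Initial abstraction Ia = S/5 = (130/87)/5 = 26/87 ≈ 0.299 in
Since P=4.120 > Ia=0.299: effective rainfall P−Ia = 8311/2175 in
Q: (8311/2175)² ÷ (11561/2175) = 69072721/25145175 in (≈ 2.747 in)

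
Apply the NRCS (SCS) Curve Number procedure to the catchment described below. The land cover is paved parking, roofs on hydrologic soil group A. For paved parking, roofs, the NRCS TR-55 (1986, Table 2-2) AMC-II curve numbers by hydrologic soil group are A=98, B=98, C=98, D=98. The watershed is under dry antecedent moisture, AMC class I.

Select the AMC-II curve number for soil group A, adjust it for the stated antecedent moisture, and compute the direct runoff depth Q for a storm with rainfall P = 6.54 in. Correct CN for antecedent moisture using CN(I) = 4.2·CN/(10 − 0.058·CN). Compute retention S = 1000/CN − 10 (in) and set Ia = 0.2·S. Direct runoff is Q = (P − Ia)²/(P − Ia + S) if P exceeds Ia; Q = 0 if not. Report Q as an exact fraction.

NRCS table: paved parking, roofs, soil group A → CN(II) = 98
CN(I) from CN(II)=98: (4.2·98)/(10 − 0.058·98) = 102900/1079 ≈ 95.366
Max retention: S = 1000/(102900/1079) − 10 = 500/1029 in (≈ 0.486 in)
Ia = 0.2·(500/1029) = 100/1029 in ≈ 0.097 in
P − Ia = 6.540 − 0.097 = 331483/51450 ≈ 6.443 in (> 0, runoff occurs)
Q: (331483/51450)² ÷ (356483/51450) = 109880979289/18341050350 in (≈ 5.991 in)

Q = 109880979289/18341050350 in ≈ 5.991 in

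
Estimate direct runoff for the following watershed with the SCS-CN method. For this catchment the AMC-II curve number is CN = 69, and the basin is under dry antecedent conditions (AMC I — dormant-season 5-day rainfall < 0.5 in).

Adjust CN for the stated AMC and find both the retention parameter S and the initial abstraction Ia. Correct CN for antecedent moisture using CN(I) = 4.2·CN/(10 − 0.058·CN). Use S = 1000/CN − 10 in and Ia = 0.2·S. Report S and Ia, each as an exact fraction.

S = 15500/1449 in ≈ 10.697 in; Ia = 3100/1449 in ≈ 2.139 in

Dry (AMC I): CN(I) = 4.2·69/(10 − 0.058·69) = (1449/5)/(2999/500) = 144900/2999 ≈ 48.316
S = 1000/(144900/2999) − 10 = 15500/1449 in ≈ 10.697 in
Initial abstraction Ia = S/5 = (15500/1449)/5 = 3100/1449 ≈ 2.139 in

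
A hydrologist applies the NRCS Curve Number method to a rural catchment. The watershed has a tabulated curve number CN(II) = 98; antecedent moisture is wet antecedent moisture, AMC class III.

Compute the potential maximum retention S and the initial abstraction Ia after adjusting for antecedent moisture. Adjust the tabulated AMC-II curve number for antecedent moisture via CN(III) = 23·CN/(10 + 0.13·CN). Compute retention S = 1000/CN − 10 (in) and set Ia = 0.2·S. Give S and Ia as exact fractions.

Wet (AMC III): CN(III) = 23·98/(10 + 0.13·98) = 2254/(1137/50) = 112700/1137 ≈ 99.120
S = 1000/(112700/1137) − 10 = 100/1127 in ≈ 0.089 in
Initial abstraction Ia = S/5 = (100/1127)/5 = 20/1127 ≈ 0.018 in

S = 100/1127 in ≈ 0.089 in; Ia = 20/1127 in ≈ 0.018 in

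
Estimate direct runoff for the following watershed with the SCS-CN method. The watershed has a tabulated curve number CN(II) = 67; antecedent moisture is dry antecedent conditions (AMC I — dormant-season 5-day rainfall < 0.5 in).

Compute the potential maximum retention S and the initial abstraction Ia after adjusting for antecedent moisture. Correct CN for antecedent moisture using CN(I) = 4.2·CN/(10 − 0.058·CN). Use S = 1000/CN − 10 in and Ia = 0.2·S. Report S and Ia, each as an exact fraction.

Dry (AMC I): CN(I) = 4.2·67/(10 − 0.058·67) = (1407/5)/(3057/500) = 46900/1019 ≈ 46.026
Retention S: 1000/CN − 10 with CN=46.026 → S = 5500/469 ≈ 11.727 in
Ia = 0.2·(5500/469) = 1100/469 in ≈ 2.345 in

S = 5500/469 in ≈ 11.727 in; Ia = 1100/469 in ≈ 2.345 in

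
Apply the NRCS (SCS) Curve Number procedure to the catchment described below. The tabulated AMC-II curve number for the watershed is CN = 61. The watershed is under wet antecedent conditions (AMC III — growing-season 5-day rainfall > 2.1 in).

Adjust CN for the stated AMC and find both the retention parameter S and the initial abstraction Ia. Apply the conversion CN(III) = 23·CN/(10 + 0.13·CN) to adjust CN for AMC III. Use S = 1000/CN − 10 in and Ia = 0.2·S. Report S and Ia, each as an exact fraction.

Wet (AMC III): CN(III) = 23·61/(10 + 0.13·61) = 1403/(1793/100) = 140300/1793 ≈ 78.249
S = 1000/(140300/1793) − 10 = 3900/1403 in ≈ 2.780 in
Initial abstraction Ia = S/5 = (3900/1403)/5 = 780/1403 ≈ 0.556 in

S = 3900/1403 in ≈ 2.780 in; Ia = 780/1403 in ≈ 0.556 in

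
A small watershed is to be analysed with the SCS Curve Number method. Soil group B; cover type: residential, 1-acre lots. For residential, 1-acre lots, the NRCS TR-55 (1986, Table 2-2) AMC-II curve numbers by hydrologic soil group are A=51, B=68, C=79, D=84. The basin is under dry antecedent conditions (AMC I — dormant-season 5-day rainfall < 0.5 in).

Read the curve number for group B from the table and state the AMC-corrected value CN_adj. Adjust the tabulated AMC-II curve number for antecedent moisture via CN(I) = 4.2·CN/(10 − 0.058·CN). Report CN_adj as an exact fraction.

CN_adj = 35700/757 ≈ 47.160

NRCS table: residential, 1-acre lots, soil group B → CN(II) = 68
Dry (AMC I): CN(I) = 4.2·68/(10 − 0.058·68) = (1428/5)/(757/125) = 35700/757 ≈ 47.160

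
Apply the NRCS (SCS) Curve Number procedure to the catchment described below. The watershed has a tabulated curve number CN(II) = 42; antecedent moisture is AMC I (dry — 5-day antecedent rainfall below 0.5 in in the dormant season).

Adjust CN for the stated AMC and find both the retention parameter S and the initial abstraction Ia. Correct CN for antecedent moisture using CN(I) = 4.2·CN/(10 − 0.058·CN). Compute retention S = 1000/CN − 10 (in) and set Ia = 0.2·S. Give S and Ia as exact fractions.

S = 14500/441 in ≈ 32.880 in; Ia = 2900/441 in ≈ 6.576 in

CN(I) from CN(II)=42: (4.2·42)/(10 − 0.058·42) = 44100/1891 ≈ 23.321
Retention S: 1000/CN − 10 with CN=23.321 → S = 14500/441 ≈ 32.880 in
Initial abstraction Ia = S/5 = (14500/441)/5 = 2900/441 ≈ 6.576 in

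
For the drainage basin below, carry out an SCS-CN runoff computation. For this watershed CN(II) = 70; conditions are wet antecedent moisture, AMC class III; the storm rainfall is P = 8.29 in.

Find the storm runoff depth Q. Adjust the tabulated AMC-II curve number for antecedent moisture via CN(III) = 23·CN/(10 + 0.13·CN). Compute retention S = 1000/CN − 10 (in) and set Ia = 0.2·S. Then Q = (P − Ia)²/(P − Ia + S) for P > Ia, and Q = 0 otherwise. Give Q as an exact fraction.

Q = 16248345961/2535250900 in ≈ 6.409 in

CN(III) from CN(II)=70: (23·70)/(10 + 0.13·70) = 16100/191 ≈ 84.293
S = 1000/(16100/191) − 10 = 300/161 in ≈ 1.863 in
Ia = 0.2·(300/161) = 60/161 in ≈ 0.373 in
Excess rainfall: 8.290 − 0.373 = 7.917 in; P > Ia so Q > 0
Q = (127469/16100)²/((127469/16100) + 300/161) = (16248345961/259210000)/(157469/16100) = 16248345961/2535250900 in ≈ 6.409 in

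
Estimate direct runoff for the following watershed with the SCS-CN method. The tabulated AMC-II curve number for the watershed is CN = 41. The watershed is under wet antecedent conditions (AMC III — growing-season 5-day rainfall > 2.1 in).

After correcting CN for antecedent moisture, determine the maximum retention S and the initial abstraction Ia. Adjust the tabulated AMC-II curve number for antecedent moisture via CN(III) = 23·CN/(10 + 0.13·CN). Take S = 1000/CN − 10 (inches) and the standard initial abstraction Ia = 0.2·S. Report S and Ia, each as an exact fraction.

Adjust CN=41 to AMC III: 23·41/(10 + 0.13·41) → 943 ÷ (1533/100) = 94300/1533 ≈ 61.513
Max retention: S = 1000/(94300/1533) − 10 = 5900/943 in (≈ 6.257 in)
Ia = 0.2·(5900/943) = 1180/943 in ≈ 1.251 in

S = 5900/943 in ≈ 6.257 in; Ia = 1180/943 in ≈ 1.251 in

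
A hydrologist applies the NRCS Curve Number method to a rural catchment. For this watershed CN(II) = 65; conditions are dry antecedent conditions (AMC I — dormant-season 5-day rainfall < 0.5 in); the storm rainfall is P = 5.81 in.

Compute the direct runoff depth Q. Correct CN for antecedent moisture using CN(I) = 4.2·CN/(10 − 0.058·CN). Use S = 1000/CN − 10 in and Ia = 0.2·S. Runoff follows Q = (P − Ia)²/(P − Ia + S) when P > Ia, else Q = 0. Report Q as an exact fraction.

Dry (AMC I): CN(I) = 4.2·65/(10 − 0.058·65) = 273/(623/100) = 3900/89 ≈ 43.820
S = 1000/(3900/89) − 10 = 500/39 in ≈ 12.821 in
Initial abstraction Ia = S/5 = (500/39)/5 = 100/39 ≈ 2.564 in
Excess rainfall: 5.810 − 2.564 = 3.246 in; P > Ia so Q > 0
Q: (12659/3900)² ÷ (62659/3900) = 160250281/244370100 in (≈ 0.656 in)

Q = 160250281/244370100 in ≈ 0.656 in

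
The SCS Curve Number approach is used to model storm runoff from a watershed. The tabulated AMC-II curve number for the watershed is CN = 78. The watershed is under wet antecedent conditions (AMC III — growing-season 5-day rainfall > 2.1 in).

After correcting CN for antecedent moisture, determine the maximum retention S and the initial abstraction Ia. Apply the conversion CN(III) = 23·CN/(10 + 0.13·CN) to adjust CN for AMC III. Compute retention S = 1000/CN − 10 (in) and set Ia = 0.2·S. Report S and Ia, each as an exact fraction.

S = 1100/897 in ≈ 1.226 in; Ia = 220/897 in ≈ 0.245 in

Wet (AMC III): CN(III) = 23·78/(10 + 0.13·78) = 1794/(1007/50) = 89700/1007 ≈ 89.076
S = 1000/(89700/1007) − 10 = 1100/897 in ≈ 1.226 in
Initial abstraction Ia = S/5 = (1100/897)/5 = 220/897 ≈ 0.245 in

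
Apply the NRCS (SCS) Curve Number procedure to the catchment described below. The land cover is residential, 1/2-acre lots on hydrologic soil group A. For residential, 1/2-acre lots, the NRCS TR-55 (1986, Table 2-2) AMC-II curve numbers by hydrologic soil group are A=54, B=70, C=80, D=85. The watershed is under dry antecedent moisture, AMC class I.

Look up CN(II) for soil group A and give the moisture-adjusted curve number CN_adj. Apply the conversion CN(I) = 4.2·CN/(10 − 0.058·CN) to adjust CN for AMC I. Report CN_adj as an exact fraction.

CN_adj = 56700/1717 ≈ 33.023

NRCS table: residential, 1/2-acre lots, soil group A → CN(II) = 54
Dry (AMC I): CN(I) = 4.2·54/(10 − 0.058·54) = (1134/5)/(1717/250) = 56700/1717 ≈ 33.023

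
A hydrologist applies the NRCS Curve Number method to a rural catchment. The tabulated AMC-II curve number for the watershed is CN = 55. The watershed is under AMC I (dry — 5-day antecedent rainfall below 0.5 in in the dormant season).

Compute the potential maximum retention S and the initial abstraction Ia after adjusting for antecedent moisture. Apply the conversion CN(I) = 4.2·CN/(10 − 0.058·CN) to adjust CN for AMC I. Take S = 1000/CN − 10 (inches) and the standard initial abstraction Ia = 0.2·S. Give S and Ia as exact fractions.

Adjust CN=55 to AMC I: 4.2·55/(10 − 0.058·55) → 231 ÷ (681/100) = 7700/227 ≈ 33.921
Max retention: S = 1000/(7700/227) − 10 = 1500/77 in (≈ 19.481 in)
Initial abstraction Ia = S/5 = (1500/77)/5 = 300/77 ≈ 3.896 in

S = 1500/77 in ≈ 19.481 in; Ia = 300/77 in ≈ 3.896 in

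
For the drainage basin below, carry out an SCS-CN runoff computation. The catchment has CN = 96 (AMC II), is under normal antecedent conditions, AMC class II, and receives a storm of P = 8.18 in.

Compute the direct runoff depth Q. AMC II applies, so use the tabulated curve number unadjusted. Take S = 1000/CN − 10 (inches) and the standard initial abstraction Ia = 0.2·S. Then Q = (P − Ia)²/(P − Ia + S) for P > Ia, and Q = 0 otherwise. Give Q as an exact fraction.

Q = 5900041/766200 in ≈ 7.700 in

AMC II — tabulated CN = 96 applies directly.
Retention S: 1000/CN − 10 with CN=96.000 → S = 5/12 ≈ 0.417 in
Initial abstraction Ia = S/5 = (5/12)/5 = 1/12 ≈ 0.083 in
Since P=8.180 > Ia=0.083: effective rainfall P−Ia = 2429/300 in
Q = (2429/300)²/((2429/300) + 5/12) = (5900041/90000)/(1277/150) = 5900041/766200 in ≈ 7.700 in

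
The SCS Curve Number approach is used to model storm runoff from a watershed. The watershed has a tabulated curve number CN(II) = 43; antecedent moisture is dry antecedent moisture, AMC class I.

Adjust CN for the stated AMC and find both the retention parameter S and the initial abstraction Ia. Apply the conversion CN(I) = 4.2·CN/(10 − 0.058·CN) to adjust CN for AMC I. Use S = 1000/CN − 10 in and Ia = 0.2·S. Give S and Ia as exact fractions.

S = 9500/301 in ≈ 31.561 in; Ia = 1900/301 in ≈ 6.312 in

Dry (AMC I): CN(I) = 4.2·43/(10 − 0.058·43) = (903/5)/(3753/500) = 30100/1251 ≈ 24.061
Retention S: 1000/CN − 10 with CN=24.061 → S = 9500/301 ≈ 31.561 in
Ia = 0.2·(9500/301) = 1900/301 in ≈ 6.312 in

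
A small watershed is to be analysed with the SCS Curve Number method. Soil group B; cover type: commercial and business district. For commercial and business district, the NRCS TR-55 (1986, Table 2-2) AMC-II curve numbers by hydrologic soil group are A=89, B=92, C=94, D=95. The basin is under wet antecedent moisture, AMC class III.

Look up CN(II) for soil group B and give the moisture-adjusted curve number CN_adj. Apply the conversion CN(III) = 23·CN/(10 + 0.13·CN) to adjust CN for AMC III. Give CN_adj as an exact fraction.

NRCS table: commercial and business district, soil group B → CN(II) = 92
CN(III) from CN(II)=92: (23·92)/(10 + 0.13·92) = 52900/549 ≈ 96.357

CN_adj = 52900/549 ≈ 96.357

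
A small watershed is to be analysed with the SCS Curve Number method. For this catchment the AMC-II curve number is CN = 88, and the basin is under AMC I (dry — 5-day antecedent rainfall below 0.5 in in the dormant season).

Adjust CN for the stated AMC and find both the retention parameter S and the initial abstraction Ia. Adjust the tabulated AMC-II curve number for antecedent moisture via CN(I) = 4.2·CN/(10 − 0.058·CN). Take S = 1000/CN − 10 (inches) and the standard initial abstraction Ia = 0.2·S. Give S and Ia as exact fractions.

S = 250/77 in ≈ 3.247 in; Ia = 50/77 in ≈ 0.649 in

Adjust CN=88 to AMC I: 4.2·88/(10 − 0.058·88) → (1848/5) ÷ (612/125) = 3850/51 ≈ 75.490
S = 1000/(3850/51) − 10 = 250/77 in ≈ 3.247 in
Ia = 0.2S: 0.2·3.247 = 0.649 in (exactly 50/77)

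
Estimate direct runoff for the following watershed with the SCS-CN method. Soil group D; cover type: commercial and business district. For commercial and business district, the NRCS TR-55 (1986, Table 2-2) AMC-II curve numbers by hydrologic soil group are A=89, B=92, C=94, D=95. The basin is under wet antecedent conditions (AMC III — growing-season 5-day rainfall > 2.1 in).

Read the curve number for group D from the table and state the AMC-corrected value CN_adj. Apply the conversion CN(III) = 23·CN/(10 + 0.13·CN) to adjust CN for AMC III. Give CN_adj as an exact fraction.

CN_adj = 43700/447 ≈ 97.763

NRCS table: commercial and business district, soil group D → CN(II) = 95
CN(III) from CN(II)=95: (23·95)/(10 + 0.13·95) = 43700/447 ≈ 97.763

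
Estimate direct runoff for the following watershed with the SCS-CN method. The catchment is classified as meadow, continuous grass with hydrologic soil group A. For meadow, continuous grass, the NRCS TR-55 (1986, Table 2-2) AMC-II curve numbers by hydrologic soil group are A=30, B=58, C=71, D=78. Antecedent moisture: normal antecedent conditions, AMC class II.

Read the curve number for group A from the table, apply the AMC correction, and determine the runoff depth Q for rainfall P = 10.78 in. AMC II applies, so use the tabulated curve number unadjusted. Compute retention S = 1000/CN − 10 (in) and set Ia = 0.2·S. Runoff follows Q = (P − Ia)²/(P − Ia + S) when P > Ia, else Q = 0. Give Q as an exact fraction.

Q = 120127/94650 in ≈ 1.269 in

NRCS table: meadow, continuous grass, soil group A → CN(II) = 30
AMC II — tabulated CN = 30 applies directly.
S = 1000/30 − 10 = 70/3 in ≈ 23.333 in
Ia = 0.2·(70/3) = 14/3 in ≈ 4.667 in
Since P=10.780 > Ia=4.667: effective rainfall P−Ia = 917/150 in
Runoff Q = (P−Ia)²/(P−Ia+S) = (6.113)²/(6.113+23.333) = 120127/94650 ≈ 1.269 in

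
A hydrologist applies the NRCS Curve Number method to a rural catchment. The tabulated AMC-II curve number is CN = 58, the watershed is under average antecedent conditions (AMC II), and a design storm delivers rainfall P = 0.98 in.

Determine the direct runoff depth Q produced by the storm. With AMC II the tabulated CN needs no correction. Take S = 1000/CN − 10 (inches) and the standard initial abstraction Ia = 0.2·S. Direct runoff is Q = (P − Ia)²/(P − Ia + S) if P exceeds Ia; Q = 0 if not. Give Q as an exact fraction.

Q = 0 in ≈ 0.000 in

AMC II — tabulated CN = 58 applies directly.
S = 1000/58 − 10 = 210/29 in ≈ 7.241 in
Ia = 0.2S: 0.2·7.241 = 1.448 in (exactly 42/29)
P = 0.980 ≤ Ia = 1.448 in: entire storm abstracted, Q = 0.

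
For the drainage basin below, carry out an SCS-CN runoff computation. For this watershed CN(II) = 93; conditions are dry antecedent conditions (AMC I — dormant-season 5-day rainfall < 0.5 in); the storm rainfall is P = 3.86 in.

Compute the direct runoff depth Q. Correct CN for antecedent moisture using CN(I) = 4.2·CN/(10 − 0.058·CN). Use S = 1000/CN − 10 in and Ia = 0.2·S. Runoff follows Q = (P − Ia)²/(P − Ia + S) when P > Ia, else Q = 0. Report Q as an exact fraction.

Q = 2386029409/1030165650 in ≈ 2.316 in

CN(I) from CN(II)=93: (4.2·93)/(10 − 0.058·93) = 27900/329 ≈ 84.802
S = 1000/(27900/329) − 10 = 500/279 in ≈ 1.792 in
Ia = 0.2·(500/279) = 100/279 in ≈ 0.358 in
P − Ia = 3.860 − 0.358 = 48847/13950 ≈ 3.502 in (> 0, runoff occurs)
Q: (48847/13950)² ÷ (73847/13950) = 2386029409/1030165650 in (≈ 2.316 in)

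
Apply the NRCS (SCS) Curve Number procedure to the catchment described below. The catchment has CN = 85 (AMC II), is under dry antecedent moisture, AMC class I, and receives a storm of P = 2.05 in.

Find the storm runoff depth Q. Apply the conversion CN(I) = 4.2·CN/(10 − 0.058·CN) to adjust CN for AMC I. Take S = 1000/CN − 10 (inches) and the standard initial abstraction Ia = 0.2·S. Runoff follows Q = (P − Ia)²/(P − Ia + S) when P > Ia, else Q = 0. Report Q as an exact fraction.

Q = 8288641/30652020 in ≈ 0.270 in

Adjust CN=85 to AMC I: 4.2·85/(10 − 0.058·85) → 357 ÷ (507/100) = 11900/169 ≈ 70.414
Retention S: 1000/CN − 10 with CN=70.414 → S = 500/119 ≈ 4.202 in
Initial abstraction Ia = S/5 = (500/119)/5 = 100/119 ≈ 0.840 in
P − Ia = 2.050 − 0.840 = 2879/2380 ≈ 1.210 in (> 0, runoff occurs)
Q = (2879/2380)²/((2879/2380) + 500/119) = (8288641/5664400)/(12879/2380) = 8288641/30652020 in ≈ 0.270 in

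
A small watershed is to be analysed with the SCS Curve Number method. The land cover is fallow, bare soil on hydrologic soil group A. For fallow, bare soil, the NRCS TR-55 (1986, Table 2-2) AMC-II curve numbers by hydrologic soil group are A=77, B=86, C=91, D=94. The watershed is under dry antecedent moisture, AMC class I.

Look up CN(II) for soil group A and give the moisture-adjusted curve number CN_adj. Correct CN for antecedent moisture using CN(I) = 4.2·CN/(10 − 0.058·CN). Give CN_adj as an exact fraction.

CN_adj = 161700/2767 ≈ 58.439

NRCS table: fallow, bare soil, soil group A → CN(II) = 77
CN(I) from CN(II)=77: (4.2·77)/(10 − 0.058·77) = 161700/2767 ≈ 58.439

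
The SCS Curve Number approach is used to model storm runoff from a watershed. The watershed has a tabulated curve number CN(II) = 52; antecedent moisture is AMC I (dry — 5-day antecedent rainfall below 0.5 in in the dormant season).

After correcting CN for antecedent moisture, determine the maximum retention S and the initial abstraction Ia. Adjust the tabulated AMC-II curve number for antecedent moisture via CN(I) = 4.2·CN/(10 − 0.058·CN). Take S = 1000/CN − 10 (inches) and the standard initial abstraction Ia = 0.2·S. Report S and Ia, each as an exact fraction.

Adjust CN=52 to AMC I: 4.2·52/(10 − 0.058·52) → (1092/5) ÷ (873/125) = 9100/291 ≈ 31.271
Max retention: S = 1000/(9100/291) − 10 = 2000/91 in (≈ 21.978 in)
Ia = 0.2S: 0.2·21.978 = 4.396 in (exactly 400/91)

S = 2000/91 in ≈ 21.978 in; Ia = 400/91 in ≈ 4.396 in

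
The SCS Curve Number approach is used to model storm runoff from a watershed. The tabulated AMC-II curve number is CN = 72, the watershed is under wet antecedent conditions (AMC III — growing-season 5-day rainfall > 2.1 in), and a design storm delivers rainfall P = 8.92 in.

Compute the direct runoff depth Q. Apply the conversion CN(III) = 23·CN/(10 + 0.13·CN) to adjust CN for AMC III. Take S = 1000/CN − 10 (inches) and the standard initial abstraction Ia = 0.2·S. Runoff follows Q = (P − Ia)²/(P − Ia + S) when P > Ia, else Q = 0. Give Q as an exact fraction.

CN(III) from CN(II)=72: (23·72)/(10 + 0.13·72) = 10350/121 ≈ 85.537
S = 1000/(10350/121) − 10 = 350/207 in ≈ 1.691 in
Ia = 0.2·(350/207) = 70/207 in ≈ 0.338 in
Excess rainfall: 8.920 − 0.338 = 8.582 in; P > Ia so Q > 0
Q: (44411/5175)² ÷ (53161/5175) = 1972336921/275108175 in (≈ 7.169 in)

Q = 1972336921/275108175 in ≈ 7.169 in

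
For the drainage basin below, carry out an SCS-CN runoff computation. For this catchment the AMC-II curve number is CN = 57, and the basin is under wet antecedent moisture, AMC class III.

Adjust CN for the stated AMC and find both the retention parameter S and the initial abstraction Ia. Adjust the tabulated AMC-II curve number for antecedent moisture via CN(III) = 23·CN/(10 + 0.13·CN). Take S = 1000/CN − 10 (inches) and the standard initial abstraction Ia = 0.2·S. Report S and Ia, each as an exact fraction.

CN(III) from CN(II)=57: (23·57)/(10 + 0.13·57) = 131100/1741 ≈ 75.302
S = 1000/(131100/1741) − 10 = 4300/1311 in ≈ 3.280 in
Initial abstraction Ia = S/5 = (4300/1311)/5 = 860/1311 ≈ 0.656 in

S = 4300/1311 in ≈ 3.280 in; Ia = 860/1311 in ≈ 0.656 in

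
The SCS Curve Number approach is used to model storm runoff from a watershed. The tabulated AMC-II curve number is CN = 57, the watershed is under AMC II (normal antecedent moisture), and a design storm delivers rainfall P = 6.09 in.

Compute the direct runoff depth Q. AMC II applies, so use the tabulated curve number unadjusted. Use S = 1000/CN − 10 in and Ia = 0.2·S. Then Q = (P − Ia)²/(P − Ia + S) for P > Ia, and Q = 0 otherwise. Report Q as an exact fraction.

AMC II — tabulated CN = 57 applies directly.
S = 1000/57 − 10 = 430/57 in ≈ 7.544 in
Initial abstraction Ia = S/5 = (430/57)/5 = 86/57 ≈ 1.509 in
Since P=6.090 > Ia=1.509: effective rainfall P−Ia = 26113/5700 in
Q = (26113/5700)²/((26113/5700) + 430/57) = (681888769/32490000)/(69113/5700) = 681888769/393944100 in ≈ 1.731 in

Q = 681888769/393944100 in ≈ 1.731 in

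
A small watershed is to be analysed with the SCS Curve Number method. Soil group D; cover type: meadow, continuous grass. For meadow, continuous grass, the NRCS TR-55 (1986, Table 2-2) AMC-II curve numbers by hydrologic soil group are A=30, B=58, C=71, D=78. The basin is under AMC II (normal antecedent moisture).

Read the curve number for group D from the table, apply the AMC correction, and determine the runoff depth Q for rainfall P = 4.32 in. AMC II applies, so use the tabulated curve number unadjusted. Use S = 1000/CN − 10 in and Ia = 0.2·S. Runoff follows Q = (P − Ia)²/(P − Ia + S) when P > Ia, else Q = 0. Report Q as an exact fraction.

Q = 3352561/1562925 in ≈ 2.145 in

NRCS table: meadow, continuous grass, soil group D → CN(II) = 78
AMC II — tabulated CN = 78 applies directly.
Retention S: 1000/CN − 10 with CN=78.000 → S = 110/39 ≈ 2.821 in
Ia = 0.2S: 0.2·2.821 = 0.564 in (exactly 22/39)
P − Ia = 4.320 − 0.564 = 3662/975 ≈ 3.756 in (> 0, runoff occurs)
Q: (3662/975)² ÷ (6412/975) = 3352561/1562925 in (≈ 2.145 in)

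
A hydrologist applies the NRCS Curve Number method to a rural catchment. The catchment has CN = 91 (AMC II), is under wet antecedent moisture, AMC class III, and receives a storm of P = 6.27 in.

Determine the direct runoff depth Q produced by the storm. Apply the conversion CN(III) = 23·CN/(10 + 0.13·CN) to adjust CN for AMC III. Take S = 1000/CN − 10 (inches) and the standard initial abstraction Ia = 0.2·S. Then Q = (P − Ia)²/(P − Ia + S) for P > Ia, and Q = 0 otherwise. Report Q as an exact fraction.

Adjust CN=91 to AMC III: 23·91/(10 + 0.13·91) → 2093 ÷ (2183/100) = 209300/2183 ≈ 95.877
Retention S: 1000/CN − 10 with CN=95.877 → S = 900/2093 ≈ 0.430 in
Ia = 0.2·(900/2093) = 180/2093 in ≈ 0.086 in
P − Ia = 6.270 − 0.086 = 1294311/209300 ≈ 6.184 in (> 0, runoff occurs)
Q = (1294311/209300)²/((1294311/209300) + 900/2093) = (1675240964721/43806490000)/(1384311/209300) = 558413654907/96578764100 in ≈ 5.782 in

Q = 558413654907/96578764100 in ≈ 5.782 in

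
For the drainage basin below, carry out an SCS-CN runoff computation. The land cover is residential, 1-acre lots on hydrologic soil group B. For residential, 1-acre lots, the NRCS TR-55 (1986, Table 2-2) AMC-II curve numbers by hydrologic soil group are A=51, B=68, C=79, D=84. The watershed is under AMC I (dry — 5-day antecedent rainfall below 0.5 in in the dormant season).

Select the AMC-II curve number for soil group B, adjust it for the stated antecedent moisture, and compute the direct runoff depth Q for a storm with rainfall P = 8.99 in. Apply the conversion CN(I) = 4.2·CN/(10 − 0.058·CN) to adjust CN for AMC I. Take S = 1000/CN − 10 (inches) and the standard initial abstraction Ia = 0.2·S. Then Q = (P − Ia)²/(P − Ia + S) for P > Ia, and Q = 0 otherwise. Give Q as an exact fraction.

Q = 58053529249/22881665100 in ≈ 2.537 in

NRCS table: residential, 1-acre lots, soil group B → CN(II) = 68
CN(I) from CN(II)=68: (4.2·68)/(10 − 0.058·68) = 35700/757 ≈ 47.160
S = 1000/(35700/757) − 10 = 4000/357 in ≈ 11.204 in
Ia = 0.2S: 0.2·11.204 = 2.241 in (exactly 800/357)
Excess rainfall: 8.990 − 2.241 = 6.749 in; P > Ia so Q > 0
Runoff Q = (P−Ia)²/(P−Ia+S) = (6.749)²/(6.749+11.204) = 58053529249/22881665100 ≈ 2.537 in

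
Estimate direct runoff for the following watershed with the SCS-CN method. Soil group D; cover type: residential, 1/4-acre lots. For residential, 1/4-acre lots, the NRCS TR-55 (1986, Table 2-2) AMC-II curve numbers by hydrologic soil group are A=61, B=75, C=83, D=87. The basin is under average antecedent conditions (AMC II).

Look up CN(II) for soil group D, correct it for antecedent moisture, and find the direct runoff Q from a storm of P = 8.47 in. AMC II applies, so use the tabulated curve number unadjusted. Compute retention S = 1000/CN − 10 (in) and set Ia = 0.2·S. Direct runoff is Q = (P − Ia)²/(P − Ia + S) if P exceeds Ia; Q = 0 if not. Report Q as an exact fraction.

Q = 5053645921/731574300 in ≈ 6.908 in

NRCS table: residential, 1/4-acre lots, soil group D → CN(II) = 87
Average conditions: CN = 87 (no AMC adjustment).
Max retention: S = 1000/87 − 10 = 130/87 in (≈ 1.494 in)
Ia = 0.2·(130/87) = 26/87 in ≈ 0.299 in
P − Ia = 8.470 − 0.299 = 71089/8700 ≈ 8.171 in (> 0, runoff occurs)
Q = (71089/8700)²/((71089/8700) + 130/87) = (5053645921/75690000)/(84089/8700) = 5053645921/731574300 in ≈ 6.908 in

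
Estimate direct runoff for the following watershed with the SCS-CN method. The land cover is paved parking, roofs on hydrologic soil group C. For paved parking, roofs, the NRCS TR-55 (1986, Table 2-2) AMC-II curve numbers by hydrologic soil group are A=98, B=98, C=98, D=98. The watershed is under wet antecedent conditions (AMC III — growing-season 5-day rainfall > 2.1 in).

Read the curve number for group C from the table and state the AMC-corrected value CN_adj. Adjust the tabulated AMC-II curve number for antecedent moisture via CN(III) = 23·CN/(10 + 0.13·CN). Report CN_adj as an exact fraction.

CN_adj = 112700/1137 ≈ 99.120

NRCS table: paved parking, roofs, soil group C → CN(II) = 98
Adjust CN=98 to AMC III: 23·98/(10 + 0.13·98) → 2254 ÷ (1137/50) = 112700/1137 ≈ 99.120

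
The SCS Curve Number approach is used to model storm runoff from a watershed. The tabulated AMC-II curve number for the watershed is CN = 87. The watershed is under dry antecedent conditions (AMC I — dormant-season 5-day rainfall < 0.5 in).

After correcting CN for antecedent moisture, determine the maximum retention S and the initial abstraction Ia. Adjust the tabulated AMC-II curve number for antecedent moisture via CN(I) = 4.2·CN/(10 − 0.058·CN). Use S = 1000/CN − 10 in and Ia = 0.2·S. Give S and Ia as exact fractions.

Dry (AMC I): CN(I) = 4.2·87/(10 − 0.058·87) = (1827/5)/(2477/500) = 182700/2477 ≈ 73.759
Max retention: S = 1000/(182700/2477) − 10 = 6500/1827 in (≈ 3.558 in)
Ia = 0.2·(6500/1827) = 1300/1827 in ≈ 0.712 in

S = 6500/1827 in ≈ 3.558 in; Ia = 1300/1827 in ≈ 0.712 in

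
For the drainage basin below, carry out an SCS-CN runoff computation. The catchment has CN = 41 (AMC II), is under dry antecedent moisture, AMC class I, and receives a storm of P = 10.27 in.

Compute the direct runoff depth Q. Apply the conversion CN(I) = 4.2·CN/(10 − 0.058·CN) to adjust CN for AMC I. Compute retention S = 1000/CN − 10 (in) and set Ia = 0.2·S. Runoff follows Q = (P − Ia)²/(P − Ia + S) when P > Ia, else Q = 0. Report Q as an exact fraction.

Adjust CN=41 to AMC I: 4.2·41/(10 − 0.058·41) → (861/5) ÷ (3811/500) = 86100/3811 ≈ 22.592
Max retention: S = 1000/(86100/3811) − 10 = 29500/861 in (≈ 34.262 in)
Initial abstraction Ia = S/5 = (29500/861)/5 = 5900/861 ≈ 6.852 in
P − Ia = 10.270 − 6.852 = 294247/86100 ≈ 3.418 in (> 0, runoff occurs)
Q = (294247/86100)²/((294247/86100) + 29500/861) = (86581297009/7413210000)/(3244247/86100) = 86581297009/279329666700 in ≈ 0.310 in

Q = 86581297009/279329666700 in ≈ 0.310 in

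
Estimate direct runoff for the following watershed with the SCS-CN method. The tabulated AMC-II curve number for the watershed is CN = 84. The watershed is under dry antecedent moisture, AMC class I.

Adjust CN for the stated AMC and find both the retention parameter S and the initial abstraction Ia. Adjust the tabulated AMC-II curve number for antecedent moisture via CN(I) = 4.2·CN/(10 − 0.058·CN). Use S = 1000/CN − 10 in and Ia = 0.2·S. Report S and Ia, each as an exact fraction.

Dry (AMC I): CN(I) = 4.2·84/(10 − 0.058·84) = (1764/5)/(641/125) = 44100/641 ≈ 68.799
Max retention: S = 1000/(44100/641) − 10 = 2000/441 in (≈ 4.535 in)
Ia = 0.2S: 0.2·4.535 = 0.907 in (exactly 400/441)

S = 2000/441 in ≈ 4.535 in; Ia = 400/441 in ≈ 0.907 in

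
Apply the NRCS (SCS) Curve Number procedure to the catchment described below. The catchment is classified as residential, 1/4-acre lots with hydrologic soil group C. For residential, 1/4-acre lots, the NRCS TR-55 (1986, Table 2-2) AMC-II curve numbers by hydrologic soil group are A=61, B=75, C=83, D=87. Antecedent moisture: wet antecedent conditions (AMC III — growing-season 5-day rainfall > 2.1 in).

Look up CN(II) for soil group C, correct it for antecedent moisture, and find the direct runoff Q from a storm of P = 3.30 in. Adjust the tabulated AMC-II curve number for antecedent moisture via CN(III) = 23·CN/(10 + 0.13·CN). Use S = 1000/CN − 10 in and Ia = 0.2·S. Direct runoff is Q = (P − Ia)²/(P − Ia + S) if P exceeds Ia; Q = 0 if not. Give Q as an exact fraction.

Q = 3551802409/1462236730 in ≈ 2.429 in

NRCS table: residential, 1/4-acre lots, soil group C → CN(II) = 83
Adjust CN=83 to AMC III: 23·83/(10 + 0.13·83) → 1909 ÷ (2079/100) = 190900/2079 ≈ 91.823
S = 1000/(190900/2079) − 10 = 1700/1909 in ≈ 0.891 in
Ia = 0.2·(1700/1909) = 340/1909 in ≈ 0.178 in
Excess rainfall: 3.300 − 0.178 = 3.122 in; P > Ia so Q > 0
Runoff Q = (P−Ia)²/(P−Ia+S) = (3.122)²/(3.122+0.891) = 3551802409/1462236730 ≈ 2.429 in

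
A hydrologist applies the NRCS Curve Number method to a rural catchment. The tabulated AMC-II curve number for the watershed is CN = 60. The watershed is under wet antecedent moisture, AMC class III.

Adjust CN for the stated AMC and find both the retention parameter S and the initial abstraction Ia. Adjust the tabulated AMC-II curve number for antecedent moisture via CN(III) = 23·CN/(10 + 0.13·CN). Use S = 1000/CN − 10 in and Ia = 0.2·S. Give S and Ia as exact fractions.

Adjust CN=60 to AMC III: 23·60/(10 + 0.13·60) → 1380 ÷ (89/5) = 6900/89 ≈ 77.528
Max retention: S = 1000/(6900/89) − 10 = 200/69 in (≈ 2.899 in)
Ia = 0.2S: 0.2·2.899 = 0.580 in (exactly 40/69)

S = 200/69 in ≈ 2.899 in; Ia = 40/69 in ≈ 0.580 in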